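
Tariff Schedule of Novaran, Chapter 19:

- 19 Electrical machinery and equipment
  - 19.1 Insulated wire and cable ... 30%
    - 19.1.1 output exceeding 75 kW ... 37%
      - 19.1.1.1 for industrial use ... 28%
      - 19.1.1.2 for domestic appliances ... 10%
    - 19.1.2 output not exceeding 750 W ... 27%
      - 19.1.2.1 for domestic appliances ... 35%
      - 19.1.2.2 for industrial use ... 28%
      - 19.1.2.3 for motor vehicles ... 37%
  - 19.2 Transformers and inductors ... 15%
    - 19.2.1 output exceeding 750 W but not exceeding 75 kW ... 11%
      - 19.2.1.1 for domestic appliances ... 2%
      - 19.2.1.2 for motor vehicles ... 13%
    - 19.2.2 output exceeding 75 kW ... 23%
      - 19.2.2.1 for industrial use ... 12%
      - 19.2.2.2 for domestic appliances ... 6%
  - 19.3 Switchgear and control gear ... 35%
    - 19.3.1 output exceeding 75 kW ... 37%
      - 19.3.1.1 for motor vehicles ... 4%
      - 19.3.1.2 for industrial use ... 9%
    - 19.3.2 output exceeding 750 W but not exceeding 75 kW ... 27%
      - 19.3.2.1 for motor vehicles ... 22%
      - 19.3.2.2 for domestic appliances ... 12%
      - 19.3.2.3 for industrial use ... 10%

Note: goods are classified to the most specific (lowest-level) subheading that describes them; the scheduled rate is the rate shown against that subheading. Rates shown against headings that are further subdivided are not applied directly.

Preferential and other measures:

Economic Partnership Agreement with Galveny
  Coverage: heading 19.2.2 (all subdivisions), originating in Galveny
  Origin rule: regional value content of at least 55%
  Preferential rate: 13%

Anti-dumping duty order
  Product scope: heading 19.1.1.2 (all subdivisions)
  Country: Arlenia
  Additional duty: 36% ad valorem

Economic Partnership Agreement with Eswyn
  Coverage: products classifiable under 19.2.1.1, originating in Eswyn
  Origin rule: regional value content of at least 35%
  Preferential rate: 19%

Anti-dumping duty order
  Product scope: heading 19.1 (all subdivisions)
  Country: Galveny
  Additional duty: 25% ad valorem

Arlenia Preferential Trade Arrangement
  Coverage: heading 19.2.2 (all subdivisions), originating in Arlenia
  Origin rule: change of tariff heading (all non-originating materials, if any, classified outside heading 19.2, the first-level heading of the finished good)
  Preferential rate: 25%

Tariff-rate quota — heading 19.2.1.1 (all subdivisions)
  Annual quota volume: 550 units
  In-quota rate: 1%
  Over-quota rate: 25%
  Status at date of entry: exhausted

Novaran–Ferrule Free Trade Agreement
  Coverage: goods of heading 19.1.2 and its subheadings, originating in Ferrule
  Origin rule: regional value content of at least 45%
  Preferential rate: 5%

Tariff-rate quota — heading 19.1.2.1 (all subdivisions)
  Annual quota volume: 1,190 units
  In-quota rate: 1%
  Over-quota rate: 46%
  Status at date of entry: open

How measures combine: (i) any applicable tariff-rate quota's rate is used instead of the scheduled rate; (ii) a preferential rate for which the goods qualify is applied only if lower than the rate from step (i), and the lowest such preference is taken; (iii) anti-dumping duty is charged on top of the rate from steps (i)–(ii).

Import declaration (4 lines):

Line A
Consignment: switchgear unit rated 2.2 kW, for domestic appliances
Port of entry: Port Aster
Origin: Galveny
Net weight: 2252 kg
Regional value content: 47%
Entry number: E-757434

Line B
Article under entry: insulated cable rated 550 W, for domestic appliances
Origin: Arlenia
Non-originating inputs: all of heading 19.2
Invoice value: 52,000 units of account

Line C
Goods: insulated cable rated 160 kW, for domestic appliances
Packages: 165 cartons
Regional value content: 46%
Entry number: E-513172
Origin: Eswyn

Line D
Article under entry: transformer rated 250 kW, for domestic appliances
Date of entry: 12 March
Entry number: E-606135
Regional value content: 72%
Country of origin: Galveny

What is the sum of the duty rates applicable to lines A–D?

Line A: switchgear unit → 19.3; rated 2.2 kW → 19.3.2; for domestic appliances → 19.3.2.2. Scheduled 12%. Galveny agreement on 19.2.2: 19.3.2.2 not covered. → 12%.
Line B: insulated cable → 19.1; rated 550 W → 19.1.2; for domestic appliances → 19.1.2.1. Scheduled 35%. quota on 19.1.2.1 open → in-quota 1%; Arlenia agreement on 19.2.2: 19.1.2.1 not covered. → 1%.
Line C: insulated cable → 19.1; rated 160 kW → 19.1.1; for domestic appliances → 19.1.1.2. Scheduled 10%. Eswyn agreement on 19.2.1.1: 19.1.1.2 not covered. → 10%.
Line D: transformer → 19.2; rated 250 kW → 19.2.2; for domestic appliances → 19.2.2.2. Scheduled 6%. Galveny agreement on 19.2.2: RVC ≥ 55% → 13% available; preference 13% not lower than 6% → no reduction. → 6%.
Sum: 12% + 1% + 10% + 6% = 29%.

29%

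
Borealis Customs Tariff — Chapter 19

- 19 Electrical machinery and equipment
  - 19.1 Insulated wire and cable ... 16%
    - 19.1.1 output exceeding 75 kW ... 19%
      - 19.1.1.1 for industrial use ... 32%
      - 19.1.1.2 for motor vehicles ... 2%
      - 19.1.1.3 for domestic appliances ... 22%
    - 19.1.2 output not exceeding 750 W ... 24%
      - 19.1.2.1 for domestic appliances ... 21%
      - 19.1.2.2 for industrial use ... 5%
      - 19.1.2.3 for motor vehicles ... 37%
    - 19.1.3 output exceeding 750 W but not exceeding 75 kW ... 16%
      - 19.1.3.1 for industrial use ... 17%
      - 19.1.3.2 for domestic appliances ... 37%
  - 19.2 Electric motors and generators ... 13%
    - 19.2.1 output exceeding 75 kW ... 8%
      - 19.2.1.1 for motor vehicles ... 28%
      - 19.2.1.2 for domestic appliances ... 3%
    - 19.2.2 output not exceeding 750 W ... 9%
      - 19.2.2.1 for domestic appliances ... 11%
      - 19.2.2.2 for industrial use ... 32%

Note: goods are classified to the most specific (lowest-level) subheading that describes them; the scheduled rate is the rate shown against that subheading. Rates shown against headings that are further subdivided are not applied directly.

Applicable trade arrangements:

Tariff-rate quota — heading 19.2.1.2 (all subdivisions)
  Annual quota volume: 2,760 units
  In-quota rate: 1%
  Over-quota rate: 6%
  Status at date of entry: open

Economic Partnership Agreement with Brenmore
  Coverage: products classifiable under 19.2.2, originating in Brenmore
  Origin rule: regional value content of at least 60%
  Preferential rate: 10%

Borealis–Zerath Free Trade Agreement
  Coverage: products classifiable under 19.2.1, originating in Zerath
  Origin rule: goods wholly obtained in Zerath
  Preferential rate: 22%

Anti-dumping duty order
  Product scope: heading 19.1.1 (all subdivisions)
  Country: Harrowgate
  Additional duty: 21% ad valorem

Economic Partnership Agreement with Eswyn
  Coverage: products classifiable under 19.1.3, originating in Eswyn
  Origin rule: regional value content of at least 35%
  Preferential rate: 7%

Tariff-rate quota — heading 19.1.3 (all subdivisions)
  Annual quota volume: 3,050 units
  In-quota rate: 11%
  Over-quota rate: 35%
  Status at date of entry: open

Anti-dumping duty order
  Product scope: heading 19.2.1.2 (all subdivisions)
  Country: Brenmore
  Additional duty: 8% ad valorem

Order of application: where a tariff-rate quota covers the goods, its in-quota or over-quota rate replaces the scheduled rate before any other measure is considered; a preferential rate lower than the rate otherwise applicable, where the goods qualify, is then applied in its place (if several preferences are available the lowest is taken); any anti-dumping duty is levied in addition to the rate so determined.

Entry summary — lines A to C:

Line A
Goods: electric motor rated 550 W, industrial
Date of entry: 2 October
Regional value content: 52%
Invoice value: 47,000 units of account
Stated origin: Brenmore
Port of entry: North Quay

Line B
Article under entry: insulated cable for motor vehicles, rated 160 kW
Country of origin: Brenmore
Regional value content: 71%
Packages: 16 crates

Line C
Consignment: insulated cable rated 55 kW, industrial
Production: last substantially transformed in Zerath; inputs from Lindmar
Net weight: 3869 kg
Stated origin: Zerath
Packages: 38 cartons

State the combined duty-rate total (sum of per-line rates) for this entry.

Line A: electric motor → 19.2; rated 550 W → 19.2.2; industrial → 19.2.2.2. Scheduled 32%. Brenmore agreement on 19.2.2: RVC < 60%. → 32%.
Line B: insulated cable → 19.1; rated 160 kW → 19.1.1; for motor vehicles → 19.1.1.2. Scheduled 2%. Brenmore agreement on 19.2.2: 19.1.1.2 not covered. → 2%.
Line C: insulated cable → 19.1; rated 55 kW → 19.1.3; industrial → 19.1.3.1. Scheduled 17%. quota on 19.1.3 open → in-quota 11%; Zerath agreement on 19.2.1: 19.1.3.1 not covered. → 11%.
Sum: 32% + 2% + 11% = 45%.

45%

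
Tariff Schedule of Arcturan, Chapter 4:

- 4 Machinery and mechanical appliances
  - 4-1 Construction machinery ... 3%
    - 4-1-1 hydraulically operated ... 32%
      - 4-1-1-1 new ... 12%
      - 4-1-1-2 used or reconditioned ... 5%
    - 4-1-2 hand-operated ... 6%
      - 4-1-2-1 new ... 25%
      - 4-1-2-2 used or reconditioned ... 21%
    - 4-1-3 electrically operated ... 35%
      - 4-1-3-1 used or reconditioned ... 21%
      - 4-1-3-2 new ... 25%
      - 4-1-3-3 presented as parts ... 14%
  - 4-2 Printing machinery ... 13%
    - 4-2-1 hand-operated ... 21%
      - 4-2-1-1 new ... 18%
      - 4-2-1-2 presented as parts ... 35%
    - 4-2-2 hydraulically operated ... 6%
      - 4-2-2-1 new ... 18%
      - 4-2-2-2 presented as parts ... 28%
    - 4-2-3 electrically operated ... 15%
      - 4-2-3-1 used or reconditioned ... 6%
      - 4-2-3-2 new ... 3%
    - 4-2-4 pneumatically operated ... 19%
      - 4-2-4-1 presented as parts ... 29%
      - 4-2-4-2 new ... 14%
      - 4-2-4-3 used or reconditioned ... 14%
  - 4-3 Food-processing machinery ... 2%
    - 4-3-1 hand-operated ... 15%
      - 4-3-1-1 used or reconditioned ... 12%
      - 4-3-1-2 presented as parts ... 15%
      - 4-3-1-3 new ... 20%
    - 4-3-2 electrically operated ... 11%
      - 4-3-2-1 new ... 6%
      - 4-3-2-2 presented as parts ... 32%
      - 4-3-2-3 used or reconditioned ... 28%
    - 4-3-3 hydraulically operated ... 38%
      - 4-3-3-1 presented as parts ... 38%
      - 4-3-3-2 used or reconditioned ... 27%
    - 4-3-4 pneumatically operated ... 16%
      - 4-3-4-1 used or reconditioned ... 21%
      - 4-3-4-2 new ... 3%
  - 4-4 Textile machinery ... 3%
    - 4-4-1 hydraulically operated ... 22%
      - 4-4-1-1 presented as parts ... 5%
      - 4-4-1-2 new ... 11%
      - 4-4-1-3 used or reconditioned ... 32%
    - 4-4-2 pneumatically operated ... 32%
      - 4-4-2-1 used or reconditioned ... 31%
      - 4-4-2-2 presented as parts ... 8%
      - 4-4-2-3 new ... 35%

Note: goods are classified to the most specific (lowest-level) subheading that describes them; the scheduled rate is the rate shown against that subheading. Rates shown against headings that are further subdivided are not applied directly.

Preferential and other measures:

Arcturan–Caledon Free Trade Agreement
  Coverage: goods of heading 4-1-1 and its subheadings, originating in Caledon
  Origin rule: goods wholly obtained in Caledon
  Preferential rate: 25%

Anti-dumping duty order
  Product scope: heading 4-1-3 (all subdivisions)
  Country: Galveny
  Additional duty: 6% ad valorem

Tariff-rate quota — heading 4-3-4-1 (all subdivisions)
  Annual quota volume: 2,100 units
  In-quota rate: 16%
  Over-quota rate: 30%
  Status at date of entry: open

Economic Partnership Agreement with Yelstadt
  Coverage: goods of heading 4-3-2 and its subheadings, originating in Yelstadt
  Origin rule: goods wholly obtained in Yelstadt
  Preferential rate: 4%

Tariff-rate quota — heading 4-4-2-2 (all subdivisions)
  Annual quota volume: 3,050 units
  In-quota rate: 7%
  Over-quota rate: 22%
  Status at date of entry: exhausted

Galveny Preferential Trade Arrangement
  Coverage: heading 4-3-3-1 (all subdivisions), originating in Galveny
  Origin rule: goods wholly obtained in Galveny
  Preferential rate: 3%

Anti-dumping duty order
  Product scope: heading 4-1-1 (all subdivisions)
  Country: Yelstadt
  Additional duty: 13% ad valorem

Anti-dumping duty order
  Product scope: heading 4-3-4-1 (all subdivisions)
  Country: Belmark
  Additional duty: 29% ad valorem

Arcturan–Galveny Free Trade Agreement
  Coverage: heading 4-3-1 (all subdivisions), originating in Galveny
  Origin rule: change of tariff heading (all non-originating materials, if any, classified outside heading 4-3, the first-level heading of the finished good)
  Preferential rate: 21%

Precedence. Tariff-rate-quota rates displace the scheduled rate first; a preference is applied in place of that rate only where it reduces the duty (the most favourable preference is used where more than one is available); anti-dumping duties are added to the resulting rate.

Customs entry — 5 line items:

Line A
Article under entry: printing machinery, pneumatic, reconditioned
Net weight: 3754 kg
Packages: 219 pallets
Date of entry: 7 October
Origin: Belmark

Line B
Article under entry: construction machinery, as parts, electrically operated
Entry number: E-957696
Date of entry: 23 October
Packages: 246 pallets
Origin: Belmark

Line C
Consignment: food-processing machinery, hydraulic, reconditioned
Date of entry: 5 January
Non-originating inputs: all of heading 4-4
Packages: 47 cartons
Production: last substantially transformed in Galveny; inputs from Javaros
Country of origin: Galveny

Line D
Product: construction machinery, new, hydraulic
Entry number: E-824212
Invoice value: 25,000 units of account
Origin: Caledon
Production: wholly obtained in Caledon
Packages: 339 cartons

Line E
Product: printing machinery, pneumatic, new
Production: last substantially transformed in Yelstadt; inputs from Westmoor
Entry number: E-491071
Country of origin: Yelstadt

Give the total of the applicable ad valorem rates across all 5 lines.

Line A: printing → 4-2; pneumatic → 4-2-4; reconditioned → 4-2-4-3. Scheduled 14%. No special measure applies. → 14%.
Line B: construction → 4-1; electrically operated → 4-1-3; as parts → 4-1-3-3. Scheduled 14%. No special measure applies. → 14%.
Line C: food-processing → 4-3; hydraulic → 4-3-3; reconditioned → 4-3-3-2. Scheduled 27%. Galveny agreement on 4-3-3-1: 4-3-3-2 not covered; Galveny agreement on 4-3-1: 4-3-3-2 not covered. → 27%.
Line D: construction → 4-1; hydraulic → 4-1-1; new → 4-1-1-1. Scheduled 12%. Caledon agreement on 4-1-1: wholly obtained → 25% available; preference 25% not lower than 12% → no reduction. → 12%.
Line E: printing → 4-2; pneumatic → 4-2-4; new → 4-2-4-2. Scheduled 14%. Yelstadt agreement on 4-3-2: 4-2-4-2 not covered. → 14%.
Sum: 14% + 14% + 27% + 12% + 14% = 81%.

81%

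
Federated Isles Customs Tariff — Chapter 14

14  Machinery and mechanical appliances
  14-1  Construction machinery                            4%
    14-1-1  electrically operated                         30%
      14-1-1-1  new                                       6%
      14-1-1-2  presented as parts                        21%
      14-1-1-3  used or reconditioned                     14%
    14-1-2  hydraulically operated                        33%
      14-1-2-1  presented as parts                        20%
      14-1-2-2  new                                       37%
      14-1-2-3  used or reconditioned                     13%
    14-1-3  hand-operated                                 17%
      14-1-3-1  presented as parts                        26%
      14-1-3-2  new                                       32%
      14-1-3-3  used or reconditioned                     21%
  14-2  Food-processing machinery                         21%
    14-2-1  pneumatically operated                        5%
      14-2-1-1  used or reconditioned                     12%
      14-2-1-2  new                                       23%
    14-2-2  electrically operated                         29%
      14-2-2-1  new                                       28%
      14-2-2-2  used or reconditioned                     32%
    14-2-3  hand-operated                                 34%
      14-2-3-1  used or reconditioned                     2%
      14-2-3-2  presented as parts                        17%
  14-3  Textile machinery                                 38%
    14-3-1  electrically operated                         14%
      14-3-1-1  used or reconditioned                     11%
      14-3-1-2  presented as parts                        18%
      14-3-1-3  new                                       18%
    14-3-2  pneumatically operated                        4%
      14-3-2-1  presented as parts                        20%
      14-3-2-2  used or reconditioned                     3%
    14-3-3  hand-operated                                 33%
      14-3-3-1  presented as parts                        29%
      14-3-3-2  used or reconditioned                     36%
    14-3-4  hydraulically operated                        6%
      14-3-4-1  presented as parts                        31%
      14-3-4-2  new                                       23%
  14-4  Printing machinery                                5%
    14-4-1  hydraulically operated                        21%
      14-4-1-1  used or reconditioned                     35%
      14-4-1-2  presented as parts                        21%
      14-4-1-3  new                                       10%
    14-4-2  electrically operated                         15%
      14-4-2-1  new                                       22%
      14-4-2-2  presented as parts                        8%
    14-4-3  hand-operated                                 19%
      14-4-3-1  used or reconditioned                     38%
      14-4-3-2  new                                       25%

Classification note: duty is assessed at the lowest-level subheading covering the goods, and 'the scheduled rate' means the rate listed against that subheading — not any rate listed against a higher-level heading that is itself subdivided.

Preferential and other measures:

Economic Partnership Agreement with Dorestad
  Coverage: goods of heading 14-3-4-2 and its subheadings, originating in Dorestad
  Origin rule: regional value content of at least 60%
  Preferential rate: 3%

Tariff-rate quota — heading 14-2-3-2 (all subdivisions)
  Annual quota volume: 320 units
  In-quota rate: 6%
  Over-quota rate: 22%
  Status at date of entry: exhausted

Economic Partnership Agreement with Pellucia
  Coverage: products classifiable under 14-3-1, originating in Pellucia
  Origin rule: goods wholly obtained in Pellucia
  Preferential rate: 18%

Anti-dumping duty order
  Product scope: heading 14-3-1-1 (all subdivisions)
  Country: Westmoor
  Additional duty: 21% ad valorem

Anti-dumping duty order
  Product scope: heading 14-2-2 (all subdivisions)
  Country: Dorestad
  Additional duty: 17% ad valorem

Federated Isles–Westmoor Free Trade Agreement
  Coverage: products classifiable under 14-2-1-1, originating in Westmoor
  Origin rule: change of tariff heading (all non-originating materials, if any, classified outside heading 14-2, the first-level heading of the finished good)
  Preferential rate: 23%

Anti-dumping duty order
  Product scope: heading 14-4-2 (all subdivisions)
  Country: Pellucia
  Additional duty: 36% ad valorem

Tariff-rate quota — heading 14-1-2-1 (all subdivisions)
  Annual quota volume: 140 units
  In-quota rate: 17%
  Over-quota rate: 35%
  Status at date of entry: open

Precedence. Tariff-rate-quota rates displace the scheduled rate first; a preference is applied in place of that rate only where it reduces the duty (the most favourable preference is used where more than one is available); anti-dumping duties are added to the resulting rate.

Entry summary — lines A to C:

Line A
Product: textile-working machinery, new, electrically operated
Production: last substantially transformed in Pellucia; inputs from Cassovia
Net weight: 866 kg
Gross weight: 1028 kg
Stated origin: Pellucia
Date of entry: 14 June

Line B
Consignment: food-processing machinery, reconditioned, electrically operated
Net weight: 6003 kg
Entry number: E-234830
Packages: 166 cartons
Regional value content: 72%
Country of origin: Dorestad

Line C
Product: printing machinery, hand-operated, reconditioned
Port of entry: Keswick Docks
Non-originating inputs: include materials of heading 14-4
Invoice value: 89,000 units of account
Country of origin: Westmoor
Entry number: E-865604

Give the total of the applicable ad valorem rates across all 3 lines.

Line A: textile-working → 14-3; electrically operated → 14-3-1; new → 14-3-1-3. Scheduled 18%. Pellucia agreement on 14-3-1: not wholly obtained. → 18%.
Line B: food-processing → 14-2; electrically operated → 14-2-2; reconditioned → 14-2-2-2. Scheduled 32%. Dorestad agreement on 14-3-4-2: 14-2-2-2 not covered; anti-dumping (Dorestad, 14-2-2): +17%; total 32% + 17% = 49%. → 49%.
Line C: printing → 14-4; hand-operated → 14-4-3; reconditioned → 14-4-3-1. Scheduled 38%. Westmoor agreement on 14-2-1-1: 14-4-3-1 not covered. → 38%.
Sum: 18% + 49% + 38% = 105%.

105%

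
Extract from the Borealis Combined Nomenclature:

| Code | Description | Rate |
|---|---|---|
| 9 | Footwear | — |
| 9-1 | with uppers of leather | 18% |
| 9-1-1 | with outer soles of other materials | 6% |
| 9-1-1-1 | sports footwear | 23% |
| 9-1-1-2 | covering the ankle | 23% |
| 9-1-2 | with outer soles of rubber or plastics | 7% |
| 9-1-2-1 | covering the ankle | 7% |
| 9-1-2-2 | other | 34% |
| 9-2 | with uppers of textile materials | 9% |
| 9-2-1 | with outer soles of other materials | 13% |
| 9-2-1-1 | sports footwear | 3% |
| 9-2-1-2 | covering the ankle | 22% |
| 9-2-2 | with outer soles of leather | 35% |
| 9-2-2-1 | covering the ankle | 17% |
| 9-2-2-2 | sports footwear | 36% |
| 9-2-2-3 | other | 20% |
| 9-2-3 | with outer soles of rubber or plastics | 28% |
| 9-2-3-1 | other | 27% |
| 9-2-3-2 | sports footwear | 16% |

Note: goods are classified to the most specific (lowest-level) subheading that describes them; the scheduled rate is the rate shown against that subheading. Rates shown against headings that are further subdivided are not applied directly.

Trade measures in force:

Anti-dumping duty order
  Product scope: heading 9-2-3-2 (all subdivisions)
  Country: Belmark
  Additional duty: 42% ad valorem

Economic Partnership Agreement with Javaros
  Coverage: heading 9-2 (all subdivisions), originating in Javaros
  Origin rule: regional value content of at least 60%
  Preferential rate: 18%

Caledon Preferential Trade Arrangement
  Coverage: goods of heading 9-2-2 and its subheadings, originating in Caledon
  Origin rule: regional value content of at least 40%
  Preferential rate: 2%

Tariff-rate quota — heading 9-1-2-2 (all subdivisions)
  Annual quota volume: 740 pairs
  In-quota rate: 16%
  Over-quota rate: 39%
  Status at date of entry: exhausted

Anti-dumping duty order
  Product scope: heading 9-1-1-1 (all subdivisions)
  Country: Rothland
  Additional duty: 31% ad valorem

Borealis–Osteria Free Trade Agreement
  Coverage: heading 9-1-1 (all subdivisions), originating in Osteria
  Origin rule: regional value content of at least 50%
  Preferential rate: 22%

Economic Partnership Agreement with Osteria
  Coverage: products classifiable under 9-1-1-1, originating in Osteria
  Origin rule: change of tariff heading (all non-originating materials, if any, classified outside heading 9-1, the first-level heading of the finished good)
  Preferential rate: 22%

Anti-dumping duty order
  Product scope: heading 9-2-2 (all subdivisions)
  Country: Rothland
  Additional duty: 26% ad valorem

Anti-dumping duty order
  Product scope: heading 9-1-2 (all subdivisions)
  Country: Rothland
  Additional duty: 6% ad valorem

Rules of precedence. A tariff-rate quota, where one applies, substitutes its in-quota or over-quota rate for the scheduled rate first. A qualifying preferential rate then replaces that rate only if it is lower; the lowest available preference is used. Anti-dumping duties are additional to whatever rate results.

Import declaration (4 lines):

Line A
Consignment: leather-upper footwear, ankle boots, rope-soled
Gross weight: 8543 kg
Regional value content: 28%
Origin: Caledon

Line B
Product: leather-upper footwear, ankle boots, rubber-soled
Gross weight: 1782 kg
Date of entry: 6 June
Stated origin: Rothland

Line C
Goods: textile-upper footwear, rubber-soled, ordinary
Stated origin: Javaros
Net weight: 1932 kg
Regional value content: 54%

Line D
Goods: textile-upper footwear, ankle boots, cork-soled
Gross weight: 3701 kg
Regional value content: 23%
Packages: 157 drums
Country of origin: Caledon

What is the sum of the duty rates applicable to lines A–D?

Line A: leather-upper → 9-1; rope-soled → 9-1-1; ankle boots → 9-1-1-2. Scheduled 23%. Caledon agreement on 9-2-2: 9-1-1-2 not covered. → 23%.
Line B: leather-upper → 9-1; rubber-soled → 9-1-2; ankle boots → 9-1-2-1. Scheduled 7%. anti-dumping (Rothland, 9-1-2): +6%; total 7% + 6% = 13%. → 13%.
Line C: textile-upper → 9-2; rubber-soled → 9-2-3; ordinary → 9-2-3-1. Scheduled 27%. Javaros agreement on 9-2: RVC < 60%. → 27%.
Line D: textile-upper → 9-2; cork-soled → 9-2-1; ankle boots → 9-2-1-2. Scheduled 22%. Caledon agreement on 9-2-2: 9-2-1-2 not covered. → 22%.
Sum: 23% + 13% + 27% + 22% = 85%.

85%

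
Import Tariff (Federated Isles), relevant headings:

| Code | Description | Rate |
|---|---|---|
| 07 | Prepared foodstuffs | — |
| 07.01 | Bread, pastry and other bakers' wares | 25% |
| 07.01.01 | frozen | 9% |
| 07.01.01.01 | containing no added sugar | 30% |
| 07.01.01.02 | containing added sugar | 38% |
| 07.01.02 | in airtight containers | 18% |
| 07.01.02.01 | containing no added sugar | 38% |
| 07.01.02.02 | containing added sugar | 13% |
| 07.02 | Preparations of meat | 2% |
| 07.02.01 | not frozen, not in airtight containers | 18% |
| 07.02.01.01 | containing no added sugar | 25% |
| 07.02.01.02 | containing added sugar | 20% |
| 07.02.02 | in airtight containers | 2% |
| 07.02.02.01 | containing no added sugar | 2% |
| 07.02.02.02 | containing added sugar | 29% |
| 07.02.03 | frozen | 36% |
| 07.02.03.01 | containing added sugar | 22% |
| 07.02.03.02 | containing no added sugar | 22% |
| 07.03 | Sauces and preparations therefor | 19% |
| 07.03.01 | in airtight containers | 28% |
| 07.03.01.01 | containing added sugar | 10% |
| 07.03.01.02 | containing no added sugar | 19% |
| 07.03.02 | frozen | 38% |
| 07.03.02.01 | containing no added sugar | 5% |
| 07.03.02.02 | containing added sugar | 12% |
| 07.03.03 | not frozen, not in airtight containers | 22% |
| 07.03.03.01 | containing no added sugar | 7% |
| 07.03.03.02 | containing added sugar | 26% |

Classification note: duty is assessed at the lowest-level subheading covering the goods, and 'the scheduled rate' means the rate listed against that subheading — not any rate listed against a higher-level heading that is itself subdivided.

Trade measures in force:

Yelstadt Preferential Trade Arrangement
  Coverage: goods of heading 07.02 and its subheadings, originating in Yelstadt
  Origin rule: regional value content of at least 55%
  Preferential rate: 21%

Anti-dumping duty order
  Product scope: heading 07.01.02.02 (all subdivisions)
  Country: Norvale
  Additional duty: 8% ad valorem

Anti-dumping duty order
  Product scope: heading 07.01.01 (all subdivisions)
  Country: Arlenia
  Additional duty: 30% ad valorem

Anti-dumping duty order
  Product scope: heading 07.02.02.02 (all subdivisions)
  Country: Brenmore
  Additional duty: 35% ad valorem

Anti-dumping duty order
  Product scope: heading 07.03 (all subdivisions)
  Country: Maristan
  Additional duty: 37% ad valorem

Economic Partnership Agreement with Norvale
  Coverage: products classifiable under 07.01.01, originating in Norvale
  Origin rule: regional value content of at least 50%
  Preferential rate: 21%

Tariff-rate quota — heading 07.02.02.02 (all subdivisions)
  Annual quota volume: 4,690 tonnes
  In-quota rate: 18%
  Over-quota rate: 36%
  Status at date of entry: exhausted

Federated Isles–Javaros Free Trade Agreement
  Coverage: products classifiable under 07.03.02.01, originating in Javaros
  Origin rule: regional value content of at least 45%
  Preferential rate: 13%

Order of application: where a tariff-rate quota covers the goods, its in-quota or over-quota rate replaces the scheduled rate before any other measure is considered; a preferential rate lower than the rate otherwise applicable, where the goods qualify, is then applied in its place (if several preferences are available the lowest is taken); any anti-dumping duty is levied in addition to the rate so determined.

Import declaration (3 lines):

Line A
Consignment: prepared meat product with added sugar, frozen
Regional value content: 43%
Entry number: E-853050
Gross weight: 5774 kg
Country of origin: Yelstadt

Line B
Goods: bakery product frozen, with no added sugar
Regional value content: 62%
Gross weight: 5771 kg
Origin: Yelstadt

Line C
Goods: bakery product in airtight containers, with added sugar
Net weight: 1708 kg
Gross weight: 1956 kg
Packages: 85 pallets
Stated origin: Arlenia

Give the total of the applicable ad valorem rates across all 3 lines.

Line A: prepared meat product → 07.02; frozen → 07.02.03; with added sugar → 07.02.03.01. Scheduled 22%. Yelstadt agreement on 07.02: RVC < 55%. → 22%.
Line B: bakery product → 07.01; frozen → 07.01.01; with no added sugar → 07.01.01.01. Scheduled 30%. Yelstadt agreement on 07.02: 07.01.01.01 not covered. → 30%.
Line C: bakery product → 07.01; in airtight containers → 07.01.02; with added sugar → 07.01.02.02. Scheduled 13%. No special measure applies. → 13%.
Sum: 22% + 30% + 13% = 65%.

65%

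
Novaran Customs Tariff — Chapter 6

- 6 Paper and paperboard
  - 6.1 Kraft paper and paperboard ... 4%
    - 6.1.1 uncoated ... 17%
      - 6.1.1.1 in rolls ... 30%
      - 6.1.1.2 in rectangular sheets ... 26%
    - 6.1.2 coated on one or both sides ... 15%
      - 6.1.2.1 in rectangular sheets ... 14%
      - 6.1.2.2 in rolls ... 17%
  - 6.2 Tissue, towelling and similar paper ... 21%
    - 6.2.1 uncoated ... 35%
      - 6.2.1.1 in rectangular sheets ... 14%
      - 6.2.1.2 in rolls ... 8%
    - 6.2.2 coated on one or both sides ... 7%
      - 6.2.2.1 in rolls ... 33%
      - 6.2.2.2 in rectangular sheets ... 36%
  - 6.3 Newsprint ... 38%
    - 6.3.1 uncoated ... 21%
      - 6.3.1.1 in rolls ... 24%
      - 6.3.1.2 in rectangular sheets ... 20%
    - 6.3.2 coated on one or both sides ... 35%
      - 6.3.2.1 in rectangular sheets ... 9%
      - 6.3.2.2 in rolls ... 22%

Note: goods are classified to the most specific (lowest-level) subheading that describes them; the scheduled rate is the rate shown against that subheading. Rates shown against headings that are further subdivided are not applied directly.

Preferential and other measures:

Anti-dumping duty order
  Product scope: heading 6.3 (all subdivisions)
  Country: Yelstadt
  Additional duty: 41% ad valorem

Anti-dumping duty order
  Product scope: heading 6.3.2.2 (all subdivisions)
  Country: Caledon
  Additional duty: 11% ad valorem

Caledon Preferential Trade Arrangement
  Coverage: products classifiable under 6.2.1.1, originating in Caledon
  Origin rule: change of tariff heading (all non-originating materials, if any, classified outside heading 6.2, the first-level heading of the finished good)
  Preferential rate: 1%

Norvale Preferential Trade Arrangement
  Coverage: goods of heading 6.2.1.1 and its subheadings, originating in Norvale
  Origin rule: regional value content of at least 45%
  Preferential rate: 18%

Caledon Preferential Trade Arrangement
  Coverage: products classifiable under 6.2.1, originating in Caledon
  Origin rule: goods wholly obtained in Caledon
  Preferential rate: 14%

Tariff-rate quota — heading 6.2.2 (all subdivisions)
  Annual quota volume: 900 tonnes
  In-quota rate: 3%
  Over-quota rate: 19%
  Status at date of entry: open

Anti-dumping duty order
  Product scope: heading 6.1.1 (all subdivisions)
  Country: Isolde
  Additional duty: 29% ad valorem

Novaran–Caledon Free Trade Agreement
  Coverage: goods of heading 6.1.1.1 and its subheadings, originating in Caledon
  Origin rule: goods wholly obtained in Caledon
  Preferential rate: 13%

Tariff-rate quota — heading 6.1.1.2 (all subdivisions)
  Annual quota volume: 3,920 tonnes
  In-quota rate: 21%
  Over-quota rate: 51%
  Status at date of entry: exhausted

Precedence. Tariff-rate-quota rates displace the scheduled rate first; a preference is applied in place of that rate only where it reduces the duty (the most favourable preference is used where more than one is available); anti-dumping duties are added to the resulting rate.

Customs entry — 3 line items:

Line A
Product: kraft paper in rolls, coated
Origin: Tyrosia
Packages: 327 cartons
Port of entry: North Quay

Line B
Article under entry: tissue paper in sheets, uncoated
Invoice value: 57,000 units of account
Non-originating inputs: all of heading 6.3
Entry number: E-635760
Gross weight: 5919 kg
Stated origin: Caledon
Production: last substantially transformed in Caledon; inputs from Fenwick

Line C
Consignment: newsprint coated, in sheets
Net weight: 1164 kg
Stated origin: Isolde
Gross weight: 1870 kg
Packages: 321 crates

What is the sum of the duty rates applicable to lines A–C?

27%

Line A: kraft paper → 6.1; coated → 6.1.2; in rolls → 6.1.2.2. Scheduled 17%. No special measure applies. → 17%.
Line B: tissue paper → 6.2; uncoated → 6.2.1; in sheets → 6.2.1.1. Scheduled 14%. Caledon agreement on 6.2.1.1: CTH met → 1% available; Caledon agreement on 6.2.1: not wholly obtained; Caledon agreement on 6.1.1.1: 6.2.1.1 not covered; preferential 1%. → 1%.
Line C: newsprint → 6.3; coated → 6.3.2; in sheets → 6.3.2.1. Scheduled 9%. No special measure applies. → 9%.
Sum: 17% + 1% + 9% = 27%.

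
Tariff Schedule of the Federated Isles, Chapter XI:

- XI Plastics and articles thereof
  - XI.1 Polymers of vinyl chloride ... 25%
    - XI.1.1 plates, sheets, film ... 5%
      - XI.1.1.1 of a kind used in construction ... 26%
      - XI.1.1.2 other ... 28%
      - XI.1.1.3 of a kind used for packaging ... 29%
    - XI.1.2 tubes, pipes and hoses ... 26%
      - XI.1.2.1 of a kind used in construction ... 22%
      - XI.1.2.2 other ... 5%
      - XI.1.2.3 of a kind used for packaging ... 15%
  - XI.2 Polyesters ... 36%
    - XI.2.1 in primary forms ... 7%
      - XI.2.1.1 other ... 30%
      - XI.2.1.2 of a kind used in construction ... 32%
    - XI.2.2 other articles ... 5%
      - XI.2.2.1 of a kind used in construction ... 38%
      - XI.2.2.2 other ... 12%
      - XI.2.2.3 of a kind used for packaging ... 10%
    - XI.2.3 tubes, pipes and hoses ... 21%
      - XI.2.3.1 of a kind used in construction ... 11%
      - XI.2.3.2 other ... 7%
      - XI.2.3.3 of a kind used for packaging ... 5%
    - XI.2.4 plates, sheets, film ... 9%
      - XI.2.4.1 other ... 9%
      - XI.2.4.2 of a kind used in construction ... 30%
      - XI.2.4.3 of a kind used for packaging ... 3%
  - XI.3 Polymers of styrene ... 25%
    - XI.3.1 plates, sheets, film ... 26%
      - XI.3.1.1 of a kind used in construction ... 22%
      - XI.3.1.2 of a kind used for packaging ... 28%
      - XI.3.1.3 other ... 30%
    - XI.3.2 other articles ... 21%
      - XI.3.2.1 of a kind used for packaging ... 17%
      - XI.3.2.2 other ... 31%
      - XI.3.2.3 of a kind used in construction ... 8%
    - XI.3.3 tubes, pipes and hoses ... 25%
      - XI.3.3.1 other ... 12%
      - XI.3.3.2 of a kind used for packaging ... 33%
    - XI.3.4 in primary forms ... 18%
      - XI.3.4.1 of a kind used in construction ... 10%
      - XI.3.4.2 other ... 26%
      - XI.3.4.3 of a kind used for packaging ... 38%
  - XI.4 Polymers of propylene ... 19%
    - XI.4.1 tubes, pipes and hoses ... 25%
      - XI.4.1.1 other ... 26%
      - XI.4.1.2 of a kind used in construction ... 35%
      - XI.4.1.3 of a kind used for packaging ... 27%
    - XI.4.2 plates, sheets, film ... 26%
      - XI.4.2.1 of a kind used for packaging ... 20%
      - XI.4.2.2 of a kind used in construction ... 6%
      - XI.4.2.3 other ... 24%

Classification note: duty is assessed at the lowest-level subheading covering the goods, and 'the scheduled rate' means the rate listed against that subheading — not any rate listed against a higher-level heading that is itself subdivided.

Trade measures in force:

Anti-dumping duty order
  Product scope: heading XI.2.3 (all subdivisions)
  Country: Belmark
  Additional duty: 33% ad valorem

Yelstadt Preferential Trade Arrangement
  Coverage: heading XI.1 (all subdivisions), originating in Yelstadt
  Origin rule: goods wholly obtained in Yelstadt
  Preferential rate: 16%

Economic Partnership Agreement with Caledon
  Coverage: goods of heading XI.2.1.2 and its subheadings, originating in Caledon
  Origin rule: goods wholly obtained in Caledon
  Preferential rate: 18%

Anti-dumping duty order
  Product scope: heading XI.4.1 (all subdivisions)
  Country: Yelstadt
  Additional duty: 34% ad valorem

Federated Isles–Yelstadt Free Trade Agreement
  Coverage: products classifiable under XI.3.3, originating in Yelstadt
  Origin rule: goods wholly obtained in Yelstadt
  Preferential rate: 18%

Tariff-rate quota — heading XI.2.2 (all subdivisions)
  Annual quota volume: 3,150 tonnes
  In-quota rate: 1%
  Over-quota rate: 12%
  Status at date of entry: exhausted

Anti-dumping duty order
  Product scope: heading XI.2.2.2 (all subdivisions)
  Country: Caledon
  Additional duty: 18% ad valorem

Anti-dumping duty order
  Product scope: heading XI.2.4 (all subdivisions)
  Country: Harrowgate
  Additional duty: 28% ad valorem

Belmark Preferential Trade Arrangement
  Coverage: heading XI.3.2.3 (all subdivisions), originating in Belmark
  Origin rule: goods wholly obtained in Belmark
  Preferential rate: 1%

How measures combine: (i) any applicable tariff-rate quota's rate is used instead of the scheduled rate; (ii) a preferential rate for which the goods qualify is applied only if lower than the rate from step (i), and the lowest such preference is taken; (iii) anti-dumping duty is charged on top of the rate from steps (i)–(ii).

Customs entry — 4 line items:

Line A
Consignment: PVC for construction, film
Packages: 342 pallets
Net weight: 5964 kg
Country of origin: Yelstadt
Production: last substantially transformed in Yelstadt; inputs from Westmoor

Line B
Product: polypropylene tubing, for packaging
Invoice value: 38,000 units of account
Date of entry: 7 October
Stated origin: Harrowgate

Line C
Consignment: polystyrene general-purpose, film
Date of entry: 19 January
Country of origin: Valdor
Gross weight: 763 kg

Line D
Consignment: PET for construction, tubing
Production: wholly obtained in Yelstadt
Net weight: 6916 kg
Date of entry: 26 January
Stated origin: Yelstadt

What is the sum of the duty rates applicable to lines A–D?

Line A: PVC → XI.1; film → XI.1.1; for construction → XI.1.1.1. Scheduled 26%. Yelstadt agreement on XI.1: not wholly obtained; Yelstadt agreement on XI.3.3: XI.1.1.1 not covered. → 26%.
Line B: polypropylene → XI.4; tubing → XI.4.1; for packaging → XI.4.1.3. Scheduled 27%. No special measure applies. → 27%.
Line C: polystyrene → XI.3; film → XI.3.1; general-purpose → XI.3.1.3. Scheduled 30%. No special measure applies. → 30%.
Line D: PET → XI.2; tubing → XI.2.3; for construction → XI.2.3.1. Scheduled 11%. Yelstadt agreement on XI.1: XI.2.3.1 not covered; Yelstadt agreement on XI.3.3: XI.2.3.1 not covered. → 11%.
Sum: 26% + 27% + 30% + 11% = 94%.

94%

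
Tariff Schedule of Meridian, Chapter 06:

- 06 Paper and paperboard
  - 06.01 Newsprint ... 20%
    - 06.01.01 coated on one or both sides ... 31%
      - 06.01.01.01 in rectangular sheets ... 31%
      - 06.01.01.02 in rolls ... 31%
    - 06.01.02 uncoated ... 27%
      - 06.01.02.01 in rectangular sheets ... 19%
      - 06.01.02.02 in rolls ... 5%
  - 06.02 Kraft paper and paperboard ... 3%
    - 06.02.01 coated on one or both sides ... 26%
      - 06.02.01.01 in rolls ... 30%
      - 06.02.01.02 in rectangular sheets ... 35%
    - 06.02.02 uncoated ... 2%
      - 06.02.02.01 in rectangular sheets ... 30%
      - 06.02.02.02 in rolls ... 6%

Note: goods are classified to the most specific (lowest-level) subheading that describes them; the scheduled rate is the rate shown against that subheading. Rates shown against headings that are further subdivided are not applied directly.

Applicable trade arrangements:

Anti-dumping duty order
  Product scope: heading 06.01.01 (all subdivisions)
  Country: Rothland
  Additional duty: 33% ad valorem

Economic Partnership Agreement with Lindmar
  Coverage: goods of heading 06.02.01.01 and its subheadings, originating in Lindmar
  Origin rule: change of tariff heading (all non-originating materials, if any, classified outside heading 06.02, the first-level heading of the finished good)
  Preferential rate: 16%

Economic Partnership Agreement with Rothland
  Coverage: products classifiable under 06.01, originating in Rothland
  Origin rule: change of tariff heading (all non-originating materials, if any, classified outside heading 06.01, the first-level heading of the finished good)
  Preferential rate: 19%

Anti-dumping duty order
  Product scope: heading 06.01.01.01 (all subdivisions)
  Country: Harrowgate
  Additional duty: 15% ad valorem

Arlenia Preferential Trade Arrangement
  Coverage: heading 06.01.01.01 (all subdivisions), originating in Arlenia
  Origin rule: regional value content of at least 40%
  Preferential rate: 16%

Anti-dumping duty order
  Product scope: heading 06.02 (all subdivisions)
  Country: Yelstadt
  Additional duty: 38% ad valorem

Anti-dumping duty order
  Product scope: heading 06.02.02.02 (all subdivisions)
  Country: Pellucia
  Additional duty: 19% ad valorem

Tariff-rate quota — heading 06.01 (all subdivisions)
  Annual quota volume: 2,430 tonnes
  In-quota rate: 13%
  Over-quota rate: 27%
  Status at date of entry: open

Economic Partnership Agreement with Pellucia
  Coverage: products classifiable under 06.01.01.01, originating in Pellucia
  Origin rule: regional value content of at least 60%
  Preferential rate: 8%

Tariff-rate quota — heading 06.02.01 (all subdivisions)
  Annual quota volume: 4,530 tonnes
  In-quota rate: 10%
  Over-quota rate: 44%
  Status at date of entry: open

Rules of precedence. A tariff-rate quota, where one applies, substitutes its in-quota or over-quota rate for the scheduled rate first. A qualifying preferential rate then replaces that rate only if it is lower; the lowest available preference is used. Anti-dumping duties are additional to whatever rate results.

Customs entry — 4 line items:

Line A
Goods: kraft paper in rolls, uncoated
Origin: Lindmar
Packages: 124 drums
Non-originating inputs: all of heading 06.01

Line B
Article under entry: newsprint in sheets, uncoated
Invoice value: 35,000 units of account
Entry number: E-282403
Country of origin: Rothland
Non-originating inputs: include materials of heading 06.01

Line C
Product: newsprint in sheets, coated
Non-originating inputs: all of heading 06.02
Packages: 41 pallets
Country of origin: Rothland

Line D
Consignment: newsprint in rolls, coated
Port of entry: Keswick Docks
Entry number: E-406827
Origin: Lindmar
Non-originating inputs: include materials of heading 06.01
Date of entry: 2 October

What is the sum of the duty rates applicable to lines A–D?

Line A: kraft paper → 06.02; uncoated → 06.02.02; in rolls → 06.02.02.02. Scheduled 6%. Lindmar agreement on 06.02.01.01: 06.02.02.02 not covered. → 6%.
Line B: newsprint → 06.01; uncoated → 06.01.02; in sheets → 06.01.02.01. Scheduled 19%. quota on 06.01 open → in-quota 13%; Rothland agreement on 06.01: CTH not met. → 13%.
Line C: newsprint → 06.01; coated → 06.01.01; in sheets → 06.01.01.01. Scheduled 31%. quota on 06.01 open → in-quota 13%; Rothland agreement on 06.01: CTH met → 19% available; preference 19% not lower than 13% → no reduction; anti-dumping (Rothland, 06.01.01): +33%; total 13% + 33% = 46%. → 46%.
Line D: newsprint → 06.01; coated → 06.01.01; in rolls → 06.01.01.02. Scheduled 31%. quota on 06.01 open → in-quota 13%; Lindmar agreement on 06.02.01.01: 06.01.01.02 not covered. → 13%.
Sum: 6% + 13% + 46% + 13% = 78%.

78%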